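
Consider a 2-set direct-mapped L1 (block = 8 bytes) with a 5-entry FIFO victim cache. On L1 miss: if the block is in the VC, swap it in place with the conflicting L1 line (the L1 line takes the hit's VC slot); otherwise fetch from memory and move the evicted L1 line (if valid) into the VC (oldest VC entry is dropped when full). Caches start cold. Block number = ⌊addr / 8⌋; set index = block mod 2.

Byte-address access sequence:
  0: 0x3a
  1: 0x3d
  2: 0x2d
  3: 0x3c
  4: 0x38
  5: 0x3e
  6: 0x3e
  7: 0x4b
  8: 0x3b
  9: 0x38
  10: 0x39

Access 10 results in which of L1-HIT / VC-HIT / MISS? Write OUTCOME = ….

OUTCOME = L1-HIT

0: 0x3a (blk 7, set 1) → MISS  vc=[]
1: 0x3d (blk 7, set 1) → L1-HIT  vc=[]
2: 0x2d (blk 5, set 1) → MISS  vc=[7]
3: 0x3c (blk 7, set 1) → VC-HIT  vc=[5]
4: 0x38 (blk 7, set 1) → L1-HIT  vc=[5]
5: 0x3e (blk 7, set 1) → L1-HIT  vc=[5]
6: 0x3e (blk 7, set 1) → L1-HIT  vc=[5]
7: 0x4b (blk 9, set 1) → MISS  vc=[5, 7]
8: 0x3b (blk 7, set 1) → VC-HIT  vc=[5, 9]
9: 0x38 (blk 7, set 1) → L1-HIT  vc=[5, 9]
10: 0x39 (blk 7, set 1) → L1-HIT  vc=[5, 9]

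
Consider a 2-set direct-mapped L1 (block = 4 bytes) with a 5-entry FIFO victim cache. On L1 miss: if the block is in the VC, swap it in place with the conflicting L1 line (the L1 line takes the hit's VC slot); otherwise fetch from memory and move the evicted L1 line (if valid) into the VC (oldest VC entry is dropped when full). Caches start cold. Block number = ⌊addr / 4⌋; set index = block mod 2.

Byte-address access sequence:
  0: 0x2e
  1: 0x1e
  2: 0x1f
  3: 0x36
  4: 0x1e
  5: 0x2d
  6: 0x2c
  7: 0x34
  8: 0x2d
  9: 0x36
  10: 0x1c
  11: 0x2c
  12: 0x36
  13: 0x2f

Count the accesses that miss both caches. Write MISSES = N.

MISSES = 3

0: 0x2e (blk 11, set 1) → MISS  vc=[]
1: 0x1e (blk 7, set 1) → MISS  vc=[11]
2: 0x1f (blk 7, set 1) → L1-HIT  vc=[11]
3: 0x36 (blk 13, set 1) → MISS  vc=[11, 7]
4: 0x1e (blk 7, set 1) → VC-HIT  vc=[11, 13]
5: 0x2d (blk 11, set 1) → VC-HIT  vc=[7, 13]
6: 0x2c (blk 11, set 1) → L1-HIT  vc=[7, 13]
7: 0x34 (blk 13, set 1) → VC-HIT  vc=[7, 11]
8: 0x2d (blk 11, set 1) → VC-HIT  vc=[7, 13]
9: 0x36 (blk 13, set 1) → VC-HIT  vc=[7, 11]
10: 0x1c (blk 7, set 1) → VC-HIT  vc=[13, 11]
11: 0x2c (blk 11, set 1) → VC-HIT  vc=[13, 7]
12: 0x36 (blk 13, set 1) → VC-HIT  vc=[11, 7]
13: 0x2f (blk 11, set 1) → VC-HIT  vc=[13, 7]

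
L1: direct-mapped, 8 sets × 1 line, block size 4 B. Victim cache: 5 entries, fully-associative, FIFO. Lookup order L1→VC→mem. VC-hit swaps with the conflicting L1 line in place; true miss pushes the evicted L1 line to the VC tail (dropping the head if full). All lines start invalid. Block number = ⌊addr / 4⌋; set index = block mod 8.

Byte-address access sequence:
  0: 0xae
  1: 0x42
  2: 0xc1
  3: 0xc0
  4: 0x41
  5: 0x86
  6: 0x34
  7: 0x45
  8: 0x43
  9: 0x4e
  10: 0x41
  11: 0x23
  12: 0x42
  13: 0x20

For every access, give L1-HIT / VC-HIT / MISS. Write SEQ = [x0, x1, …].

SEQ = [MISS, MISS, MISS, L1-HIT, VC-HIT, MISS, MISS, MISS, L1-HIT, MISS, L1-HIT, MISS, VC-HIT, VC-HIT]

#0 0xae→b43/s3 MISS; vc=[]
#1 0x42→b16/s0 MISS; vc=[]
#2 0xc1→b48/s0 MISS; vc=[16]
#3 0xc0→b48/s0 L1-HIT; vc=[16]
#4 0x41→b16/s0 VC-HIT; vc=[48]
#5 0x86→b33/s1 MISS; vc=[48]
#6 0x34→b13/s5 MISS; vc=[48]
#7 0x45→b17/s1 MISS; vc=[48,33]
#8 0x43→b16/s0 L1-HIT; vc=[48,33]
#9 0x4e→b19/s3 MISS; vc=[48,33,43]
#10 0x41→b16/s0 L1-HIT; vc=[48,33,43]
#11 0x23→b8/s0 MISS; vc=[48,33,43,16]
#12 0x42→b16/s0 VC-HIT; vc=[48,33,43,8]
#13 0x20→b8/s0 VC-HIT; vc=[48,33,43,16]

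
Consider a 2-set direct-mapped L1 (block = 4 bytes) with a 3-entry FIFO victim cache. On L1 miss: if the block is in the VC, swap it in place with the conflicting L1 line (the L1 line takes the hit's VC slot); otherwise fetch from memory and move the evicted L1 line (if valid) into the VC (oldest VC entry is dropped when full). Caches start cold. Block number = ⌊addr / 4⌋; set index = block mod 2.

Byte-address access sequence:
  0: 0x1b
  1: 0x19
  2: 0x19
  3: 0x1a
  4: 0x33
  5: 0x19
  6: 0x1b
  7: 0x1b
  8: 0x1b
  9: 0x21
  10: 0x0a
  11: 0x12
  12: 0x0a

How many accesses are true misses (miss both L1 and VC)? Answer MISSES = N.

MISSES = 5

0: 0x1b (blk 6, set 0) → MISS  vc=[]
1: 0x19 (blk 6, set 0) → L1-HIT  vc=[]
2: 0x19 (blk 6, set 0) → L1-HIT  vc=[]
3: 0x1a (blk 6, set 0) → L1-HIT  vc=[]
4: 0x33 (blk 12, set 0) → MISS  vc=[6]
5: 0x19 (blk 6, set 0) → VC-HIT  vc=[12]
6: 0x1b (blk 6, set 0) → L1-HIT  vc=[12]
7: 0x1b (blk 6, set 0) → L1-HIT  vc=[12]
8: 0x1b (blk 6, set 0) → L1-HIT  vc=[12]
9: 0x21 (blk 8, set 0) → MISS  vc=[12, 6]
10: 0xa (blk 2, set 0) → MISS  vc=[12, 6, 8]
11: 0x12 (blk 4, set 0) → MISS  vc=[6, 8, 2]
12: 0xa (blk 2, set 0) → VC-HIT  vc=[6, 8, 4]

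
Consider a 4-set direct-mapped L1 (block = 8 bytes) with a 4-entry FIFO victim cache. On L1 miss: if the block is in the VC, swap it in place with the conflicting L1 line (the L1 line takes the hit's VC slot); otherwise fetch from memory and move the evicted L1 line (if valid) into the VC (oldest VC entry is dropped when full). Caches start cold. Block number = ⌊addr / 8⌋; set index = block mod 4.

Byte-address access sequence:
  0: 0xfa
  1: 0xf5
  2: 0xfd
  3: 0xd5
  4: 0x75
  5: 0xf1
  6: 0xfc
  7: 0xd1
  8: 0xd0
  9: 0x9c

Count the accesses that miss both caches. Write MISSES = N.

MISSES = 5

  [0] addr=0xfa blk=31 s=3: MISS | VC []
  [1] addr=0xf5 blk=30 s=2: MISS | VC []
  [2] addr=0xfd blk=31 s=3: L1-HIT | VC []
  [3] addr=0xd5 blk=26 s=2: MISS | VC [30]
  [4] addr=0x75 blk=14 s=2: MISS | VC [30, 26]
  [5] addr=0xf1 blk=30 s=2: VC-HIT | VC [14, 26]
  [6] addr=0xfc blk=31 s=3: L1-HIT | VC [14, 26]
  [7] addr=0xd1 blk=26 s=2: VC-HIT | VC [14, 30]
  [8] addr=0xd0 blk=26 s=2: L1-HIT | VC [14, 30]
  [9] addr=0x9c blk=19 s=3: MISS | VC [14, 30, 31]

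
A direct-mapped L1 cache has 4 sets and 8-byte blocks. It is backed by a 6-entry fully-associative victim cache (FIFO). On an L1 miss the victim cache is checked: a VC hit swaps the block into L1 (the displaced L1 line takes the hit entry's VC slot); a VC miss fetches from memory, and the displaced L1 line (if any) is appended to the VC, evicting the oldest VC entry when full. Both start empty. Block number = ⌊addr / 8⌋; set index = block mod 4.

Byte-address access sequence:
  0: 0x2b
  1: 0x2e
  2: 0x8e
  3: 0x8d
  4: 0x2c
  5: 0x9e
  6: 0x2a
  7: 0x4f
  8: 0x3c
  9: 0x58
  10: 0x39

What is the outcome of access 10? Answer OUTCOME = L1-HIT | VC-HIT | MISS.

OUTCOME = VC-HIT

0: 0x2b (blk 5, set 1) → MISS  vc=[]
1: 0x2e (blk 5, set 1) → L1-HIT  vc=[]
2: 0x8e (blk 17, set 1) → MISS  vc=[5]
3: 0x8d (blk 17, set 1) → L1-HIT  vc=[5]
4: 0x2c (blk 5, set 1) → VC-HIT  vc=[17]
5: 0x9e (blk 19, set 3) → MISS  vc=[17]
6: 0x2a (blk 5, set 1) → L1-HIT  vc=[17]
7: 0x4f (blk 9, set 1) → MISS  vc=[17, 5]
8: 0x3c (blk 7, set 3) → MISS  vc=[17, 5, 19]
9: 0x58 (blk 11, set 3) → MISS  vc=[17, 5, 19, 7]
10: 0x39 (blk 7, set 3) → VC-HIT  vc=[17, 5, 19, 11]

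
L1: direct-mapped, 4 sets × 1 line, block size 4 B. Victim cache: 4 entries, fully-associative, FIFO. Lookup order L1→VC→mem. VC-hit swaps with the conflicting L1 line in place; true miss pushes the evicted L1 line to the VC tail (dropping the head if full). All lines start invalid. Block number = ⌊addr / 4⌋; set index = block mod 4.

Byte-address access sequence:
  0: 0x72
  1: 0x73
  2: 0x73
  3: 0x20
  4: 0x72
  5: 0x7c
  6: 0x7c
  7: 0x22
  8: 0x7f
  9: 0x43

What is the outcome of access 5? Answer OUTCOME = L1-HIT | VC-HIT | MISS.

OUTCOME = MISS

#0 0x72→b28/s0 MISS; vc=[]
#1 0x73→b28/s0 L1-HIT; vc=[]
#2 0x73→b28/s0 L1-HIT; vc=[]
#3 0x20→b8/s0 MISS; vc=[28]
#4 0x72→b28/s0 VC-HIT; vc=[8]
#5 0x7c→b31/s3 MISS; vc=[8]
#6 0x7c→b31/s3 L1-HIT; vc=[8]
#7 0x22→b8/s0 VC-HIT; vc=[28]
#8 0x7f→b31/s3 L1-HIT; vc=[28]
#9 0x43→b16/s0 MISS; vc=[28,8]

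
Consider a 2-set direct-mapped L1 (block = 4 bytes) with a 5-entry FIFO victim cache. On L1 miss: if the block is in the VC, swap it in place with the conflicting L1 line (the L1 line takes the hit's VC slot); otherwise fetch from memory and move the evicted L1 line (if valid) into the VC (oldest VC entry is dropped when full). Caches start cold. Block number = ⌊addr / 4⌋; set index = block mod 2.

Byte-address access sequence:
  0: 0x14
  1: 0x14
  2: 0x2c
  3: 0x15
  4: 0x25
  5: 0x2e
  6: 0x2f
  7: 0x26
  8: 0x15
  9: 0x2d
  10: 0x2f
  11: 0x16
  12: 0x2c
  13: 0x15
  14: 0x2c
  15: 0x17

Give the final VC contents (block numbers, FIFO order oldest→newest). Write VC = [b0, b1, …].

VC = [11, 9]

  [0] addr=0x14 blk=5 s=1: MISS | VC []
  [1] addr=0x14 blk=5 s=1: L1-HIT | VC []
  [2] addr=0x2c blk=11 s=1: MISS | VC [5]
  [3] addr=0x15 blk=5 s=1: VC-HIT | VC [11]
  [4] addr=0x25 blk=9 s=1: MISS | VC [11, 5]
  [5] addr=0x2e blk=11 s=1: VC-HIT | VC [9, 5]
  [6] addr=0x2f blk=11 s=1: L1-HIT | VC [9, 5]
  [7] addr=0x26 blk=9 s=1: VC-HIT | VC [11, 5]
  [8] addr=0x15 blk=5 s=1: VC-HIT | VC [11, 9]
  [9] addr=0x2d blk=11 s=1: VC-HIT | VC [5, 9]
  [10] addr=0x2f blk=11 s=1: L1-HIT | VC [5, 9]
  [11] addr=0x16 blk=5 s=1: VC-HIT | VC [11, 9]
  [12] addr=0x2c blk=11 s=1: VC-HIT | VC [5, 9]
  [13] addr=0x15 blk=5 s=1: VC-HIT | VC [11, 9]
  [14] addr=0x2c blk=11 s=1: VC-HIT | VC [5, 9]
  [15] addr=0x17 blk=5 s=1: VC-HIT | VC [11, 9]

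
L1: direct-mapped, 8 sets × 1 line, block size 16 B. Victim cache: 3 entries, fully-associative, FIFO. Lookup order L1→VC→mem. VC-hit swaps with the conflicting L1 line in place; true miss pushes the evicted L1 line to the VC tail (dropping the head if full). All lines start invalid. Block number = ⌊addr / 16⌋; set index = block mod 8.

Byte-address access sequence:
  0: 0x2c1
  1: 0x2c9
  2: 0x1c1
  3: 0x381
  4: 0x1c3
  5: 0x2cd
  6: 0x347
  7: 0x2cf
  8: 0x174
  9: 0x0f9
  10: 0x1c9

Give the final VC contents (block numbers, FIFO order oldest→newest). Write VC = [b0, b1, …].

VC = [44, 52, 23]

#0 0x2c1→b44/s4 MISS; vc=[]
#1 0x2c9→b44/s4 L1-HIT; vc=[]
#2 0x1c1→b28/s4 MISS; vc=[44]
#3 0x381→b56/s0 MISS; vc=[44]
#4 0x1c3→b28/s4 L1-HIT; vc=[44]
#5 0x2cd→b44/s4 VC-HIT; vc=[28]
#6 0x347→b52/s4 MISS; vc=[28,44]
#7 0x2cf→b44/s4 VC-HIT; vc=[28,52]
#8 0x174→b23/s7 MISS; vc=[28,52]
#9 0xf9→b15/s7 MISS; vc=[28,52,23]
#10 0x1c9→b28/s4 VC-HIT; vc=[44,52,23]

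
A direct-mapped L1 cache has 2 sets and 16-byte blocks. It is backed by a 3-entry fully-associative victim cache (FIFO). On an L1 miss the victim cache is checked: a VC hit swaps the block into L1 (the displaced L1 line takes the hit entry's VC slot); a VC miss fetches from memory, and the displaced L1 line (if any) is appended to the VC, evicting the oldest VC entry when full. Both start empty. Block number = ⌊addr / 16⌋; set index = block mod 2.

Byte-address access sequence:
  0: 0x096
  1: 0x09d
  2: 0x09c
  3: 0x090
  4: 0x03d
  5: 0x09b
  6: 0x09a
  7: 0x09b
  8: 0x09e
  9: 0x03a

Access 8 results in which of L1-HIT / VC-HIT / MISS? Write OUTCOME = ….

OUTCOME = L1-HIT

#0 0x96→b9/s1 MISS; vc=[]
#1 0x9d→b9/s1 L1-HIT; vc=[]
#2 0x9c→b9/s1 L1-HIT; vc=[]
#3 0x90→b9/s1 L1-HIT; vc=[]
#4 0x3d→b3/s1 MISS; vc=[9]
#5 0x9b→b9/s1 VC-HIT; vc=[3]
#6 0x9a→b9/s1 L1-HIT; vc=[3]
#7 0x9b→b9/s1 L1-HIT; vc=[3]
#8 0x9e→b9/s1 L1-HIT; vc=[3]
#9 0x3a→b3/s1 VC-HIT; vc=[9]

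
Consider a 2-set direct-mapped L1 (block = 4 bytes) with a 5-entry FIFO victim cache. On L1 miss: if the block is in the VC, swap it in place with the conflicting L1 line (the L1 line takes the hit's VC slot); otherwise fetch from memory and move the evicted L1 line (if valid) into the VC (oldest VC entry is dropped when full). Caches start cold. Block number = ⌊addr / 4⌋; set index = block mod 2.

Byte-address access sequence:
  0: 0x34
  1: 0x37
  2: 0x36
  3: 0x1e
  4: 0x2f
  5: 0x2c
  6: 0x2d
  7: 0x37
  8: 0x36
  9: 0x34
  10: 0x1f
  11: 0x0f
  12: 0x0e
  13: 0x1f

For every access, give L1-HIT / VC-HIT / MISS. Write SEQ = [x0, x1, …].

SEQ = [MISS, L1-HIT, L1-HIT, MISS, MISS, L1-HIT, L1-HIT, VC-HIT, L1-HIT, L1-HIT, VC-HIT, MISS, L1-HIT, VC-HIT]

0: 0x34 (blk 13, set 1) → MISS  vc=[]
1: 0x37 (blk 13, set 1) → L1-HIT  vc=[]
2: 0x36 (blk 13, set 1) → L1-HIT  vc=[]
3: 0x1e (blk 7, set 1) → MISS  vc=[13]
4: 0x2f (blk 11, set 1) → MISS  vc=[13, 7]
5: 0x2c (blk 11, set 1) → L1-HIT  vc=[13, 7]
6: 0x2d (blk 11, set 1) → L1-HIT  vc=[13, 7]
7: 0x37 (blk 13, set 1) → VC-HIT  vc=[11, 7]
8: 0x36 (blk 13, set 1) → L1-HIT  vc=[11, 7]
9: 0x34 (blk 13, set 1) → L1-HIT  vc=[11, 7]
10: 0x1f (blk 7, set 1) → VC-HIT  vc=[11, 13]
11: 0xf (blk 3, set 1) → MISS  vc=[11, 13, 7]
12: 0xe (blk 3, set 1) → L1-HIT  vc=[11, 13, 7]
13: 0x1f (blk 7, set 1) → VC-HIT  vc=[11, 13, 3]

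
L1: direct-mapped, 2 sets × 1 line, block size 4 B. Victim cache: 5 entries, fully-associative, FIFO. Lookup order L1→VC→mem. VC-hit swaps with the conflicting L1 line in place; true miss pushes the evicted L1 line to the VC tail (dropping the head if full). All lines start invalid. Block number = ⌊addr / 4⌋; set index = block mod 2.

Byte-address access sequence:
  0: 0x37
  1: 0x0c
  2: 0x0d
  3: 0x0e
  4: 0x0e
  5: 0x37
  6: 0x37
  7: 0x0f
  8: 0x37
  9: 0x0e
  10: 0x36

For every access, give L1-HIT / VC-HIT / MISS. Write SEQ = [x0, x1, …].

0: 0x37 (blk 13, set 1) → MISS  vc=[]
1: 0xc (blk 3, set 1) → MISS  vc=[13]
2: 0xd (blk 3, set 1) → L1-HIT  vc=[13]
3: 0xe (blk 3, set 1) → L1-HIT  vc=[13]
4: 0xe (blk 3, set 1) → L1-HIT  vc=[13]
5: 0x37 (blk 13, set 1) → VC-HIT  vc=[3]
6: 0x37 (blk 13, set 1) → L1-HIT  vc=[3]
7: 0xf (blk 3, set 1) → VC-HIT  vc=[13]
8: 0x37 (blk 13, set 1) → VC-HIT  vc=[3]
9: 0xe (blk 3, set 1) → VC-HIT  vc=[13]
10: 0x36 (blk 13, set 1) → VC-HIT  vc=[3]

SEQ = [MISS, MISS, L1-HIT, L1-HIT, L1-HIT, VC-HIT, L1-HIT, VC-HIT, VC-HIT, VC-HIT, VC-HIT]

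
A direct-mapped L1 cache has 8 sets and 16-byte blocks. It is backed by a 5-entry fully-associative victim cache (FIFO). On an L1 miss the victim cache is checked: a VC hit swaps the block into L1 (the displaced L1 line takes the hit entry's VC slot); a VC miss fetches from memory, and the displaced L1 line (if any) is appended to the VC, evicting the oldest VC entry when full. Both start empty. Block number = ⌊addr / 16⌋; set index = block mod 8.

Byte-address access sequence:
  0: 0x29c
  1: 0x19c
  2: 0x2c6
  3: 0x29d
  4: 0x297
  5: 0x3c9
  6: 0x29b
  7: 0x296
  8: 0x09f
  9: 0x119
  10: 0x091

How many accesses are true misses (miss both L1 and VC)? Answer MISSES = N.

MISSES = 6

#0 0x29c→b41/s1 MISS; vc=[]
#1 0x19c→b25/s1 MISS; vc=[41]
#2 0x2c6→b44/s4 MISS; vc=[41]
#3 0x29d→b41/s1 VC-HIT; vc=[25]
#4 0x297→b41/s1 L1-HIT; vc=[25]
#5 0x3c9→b60/s4 MISS; vc=[25,44]
#6 0x29b→b41/s1 L1-HIT; vc=[25,44]
#7 0x296→b41/s1 L1-HIT; vc=[25,44]
#8 0x9f→b9/s1 MISS; vc=[25,44,41]
#9 0x119→b17/s1 MISS; vc=[25,44,41,9]
#10 0x91→b9/s1 VC-HIT; vc=[25,44,41,17]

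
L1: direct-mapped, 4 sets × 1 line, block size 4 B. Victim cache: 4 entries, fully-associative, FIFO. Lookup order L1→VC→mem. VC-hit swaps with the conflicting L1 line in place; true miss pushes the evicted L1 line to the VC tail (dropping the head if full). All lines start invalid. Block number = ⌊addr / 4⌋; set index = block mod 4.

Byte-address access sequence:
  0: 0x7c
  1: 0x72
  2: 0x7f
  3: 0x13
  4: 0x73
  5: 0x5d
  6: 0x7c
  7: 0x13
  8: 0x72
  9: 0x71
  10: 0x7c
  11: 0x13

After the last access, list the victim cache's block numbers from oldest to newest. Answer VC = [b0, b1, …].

#0 0x7c→b31/s3 MISS; vc=[]
#1 0x72→b28/s0 MISS; vc=[]
#2 0x7f→b31/s3 L1-HIT; vc=[]
#3 0x13→b4/s0 MISS; vc=[28]
#4 0x73→b28/s0 VC-HIT; vc=[4]
#5 0x5d→b23/s3 MISS; vc=[4,31]
#6 0x7c→b31/s3 VC-HIT; vc=[4,23]
#7 0x13→b4/s0 VC-HIT; vc=[28,23]
#8 0x72→b28/s0 VC-HIT; vc=[4,23]
#9 0x71→b28/s0 L1-HIT; vc=[4,23]
#10 0x7c→b31/s3 L1-HIT; vc=[4,23]
#11 0x13→b4/s0 VC-HIT; vc=[28,23]

VC = [28, 23]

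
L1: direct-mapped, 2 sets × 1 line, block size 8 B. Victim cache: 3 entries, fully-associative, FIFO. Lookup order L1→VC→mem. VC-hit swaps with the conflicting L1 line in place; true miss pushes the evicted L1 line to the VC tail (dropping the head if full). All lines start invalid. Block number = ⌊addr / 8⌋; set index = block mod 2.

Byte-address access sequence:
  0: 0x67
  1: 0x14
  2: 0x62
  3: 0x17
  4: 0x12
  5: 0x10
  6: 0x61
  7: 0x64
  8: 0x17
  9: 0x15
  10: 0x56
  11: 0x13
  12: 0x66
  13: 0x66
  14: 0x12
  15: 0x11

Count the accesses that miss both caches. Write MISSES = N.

0: 0x67 (blk 12, set 0) → MISS  vc=[]
1: 0x14 (blk 2, set 0) → MISS  vc=[12]
2: 0x62 (blk 12, set 0) → VC-HIT  vc=[2]
3: 0x17 (blk 2, set 0) → VC-HIT  vc=[12]
4: 0x12 (blk 2, set 0) → L1-HIT  vc=[12]
5: 0x10 (blk 2, set 0) → L1-HIT  vc=[12]
6: 0x61 (blk 12, set 0) → VC-HIT  vc=[2]
7: 0x64 (blk 12, set 0) → L1-HIT  vc=[2]
8: 0x17 (blk 2, set 0) → VC-HIT  vc=[12]
9: 0x15 (blk 2, set 0) → L1-HIT  vc=[12]
10: 0x56 (blk 10, set 0) → MISS  vc=[12, 2]
11: 0x13 (blk 2, set 0) → VC-HIT  vc=[12, 10]
12: 0x66 (blk 12, set 0) → VC-HIT  vc=[2, 10]
13: 0x66 (blk 12, set 0) → L1-HIT  vc=[2, 10]
14: 0x12 (blk 2, set 0) → VC-HIT  vc=[12, 10]
15: 0x11 (blk 2, set 0) → L1-HIT  vc=[12, 10]

MISSES = 3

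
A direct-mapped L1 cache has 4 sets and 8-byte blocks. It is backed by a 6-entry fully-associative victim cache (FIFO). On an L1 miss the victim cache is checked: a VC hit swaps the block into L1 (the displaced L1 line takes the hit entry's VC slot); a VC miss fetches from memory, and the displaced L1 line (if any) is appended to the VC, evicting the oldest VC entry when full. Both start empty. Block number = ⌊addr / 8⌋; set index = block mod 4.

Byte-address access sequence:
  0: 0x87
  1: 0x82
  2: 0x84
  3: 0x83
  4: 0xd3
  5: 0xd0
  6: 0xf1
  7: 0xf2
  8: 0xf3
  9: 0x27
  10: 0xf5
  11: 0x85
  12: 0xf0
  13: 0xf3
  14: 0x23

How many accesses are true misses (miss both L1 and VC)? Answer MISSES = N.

MISSES = 4

  [0] addr=0x87 blk=16 s=0: MISS | VC []
  [1] addr=0x82 blk=16 s=0: L1-HIT | VC []
  [2] addr=0x84 blk=16 s=0: L1-HIT | VC []
  [3] addr=0x83 blk=16 s=0: L1-HIT | VC []
  [4] addr=0xd3 blk=26 s=2: MISS | VC []
  [5] addr=0xd0 blk=26 s=2: L1-HIT | VC []
  [6] addr=0xf1 blk=30 s=2: MISS | VC [26]
  [7] addr=0xf2 blk=30 s=2: L1-HIT | VC [26]
  [8] addr=0xf3 blk=30 s=2: L1-HIT | VC [26]
  [9] addr=0x27 blk=4 s=0: MISS | VC [26, 16]
  [10] addr=0xf5 blk=30 s=2: L1-HIT | VC [26, 16]
  [11] addr=0x85 blk=16 s=0: VC-HIT | VC [26, 4]
  [12] addr=0xf0 blk=30 s=2: L1-HIT | VC [26, 4]
  [13] addr=0xf3 blk=30 s=2: L1-HIT | VC [26, 4]
  [14] addr=0x23 blk=4 s=0: VC-HIT | VC [26, 16]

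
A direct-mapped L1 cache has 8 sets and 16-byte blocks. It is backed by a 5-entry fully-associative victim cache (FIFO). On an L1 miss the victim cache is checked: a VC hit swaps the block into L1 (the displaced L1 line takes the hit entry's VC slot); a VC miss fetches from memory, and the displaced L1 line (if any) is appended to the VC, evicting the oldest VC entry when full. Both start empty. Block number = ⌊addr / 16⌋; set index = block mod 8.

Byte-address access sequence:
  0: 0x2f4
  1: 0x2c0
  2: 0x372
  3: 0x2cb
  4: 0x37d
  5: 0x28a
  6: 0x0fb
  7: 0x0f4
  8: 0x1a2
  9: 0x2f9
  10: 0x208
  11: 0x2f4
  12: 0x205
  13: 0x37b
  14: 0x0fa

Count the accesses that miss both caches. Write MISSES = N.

0: 0x2f4 (blk 47, set 7) → MISS  vc=[]
1: 0x2c0 (blk 44, set 4) → MISS  vc=[]
2: 0x372 (blk 55, set 7) → MISS  vc=[47]
3: 0x2cb (blk 44, set 4) → L1-HIT  vc=[47]
4: 0x37d (blk 55, set 7) → L1-HIT  vc=[47]
5: 0x28a (blk 40, set 0) → MISS  vc=[47]
6: 0xfb (blk 15, set 7) → MISS  vc=[47, 55]
7: 0xf4 (blk 15, set 7) → L1-HIT  vc=[47, 55]
8: 0x1a2 (blk 26, set 2) → MISS  vc=[47, 55]
9: 0x2f9 (blk 47, set 7) → VC-HIT  vc=[15, 55]
10: 0x208 (blk 32, set 0) → MISS  vc=[15, 55, 40]
11: 0x2f4 (blk 47, set 7) → L1-HIT  vc=[15, 55, 40]
12: 0x205 (blk 32, set 0) → L1-HIT  vc=[15, 55, 40]
13: 0x37b (blk 55, set 7) → VC-HIT  vc=[15, 47, 40]
14: 0xfa (blk 15, set 7) → VC-HIT  vc=[55, 47, 40]

MISSES = 7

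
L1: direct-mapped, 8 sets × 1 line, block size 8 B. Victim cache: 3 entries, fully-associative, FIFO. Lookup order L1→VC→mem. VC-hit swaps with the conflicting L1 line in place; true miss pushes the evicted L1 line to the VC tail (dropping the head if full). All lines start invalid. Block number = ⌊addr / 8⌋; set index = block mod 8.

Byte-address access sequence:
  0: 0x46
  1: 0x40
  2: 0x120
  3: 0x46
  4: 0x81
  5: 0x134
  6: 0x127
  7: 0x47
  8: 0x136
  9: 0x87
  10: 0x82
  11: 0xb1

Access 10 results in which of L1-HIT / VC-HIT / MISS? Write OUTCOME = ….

OUTCOME = L1-HIT

  [0] addr=0x46 blk=8 s=0: MISS | VC []
  [1] addr=0x40 blk=8 s=0: L1-HIT | VC []
  [2] addr=0x120 blk=36 s=4: MISS | VC []
  [3] addr=0x46 blk=8 s=0: L1-HIT | VC []
  [4] addr=0x81 blk=16 s=0: MISS | VC [8]
  [5] addr=0x134 blk=38 s=6: MISS | VC [8]
  [6] addr=0x127 blk=36 s=4: L1-HIT | VC [8]
  [7] addr=0x47 blk=8 s=0: VC-HIT | VC [16]
  [8] addr=0x136 blk=38 s=6: L1-HIT | VC [16]
  [9] addr=0x87 blk=16 s=0: VC-HIT | VC [8]
  [10] addr=0x82 blk=16 s=0: L1-HIT | VC [8]
  [11] addr=0xb1 blk=22 s=6: MISS | VC [8, 38]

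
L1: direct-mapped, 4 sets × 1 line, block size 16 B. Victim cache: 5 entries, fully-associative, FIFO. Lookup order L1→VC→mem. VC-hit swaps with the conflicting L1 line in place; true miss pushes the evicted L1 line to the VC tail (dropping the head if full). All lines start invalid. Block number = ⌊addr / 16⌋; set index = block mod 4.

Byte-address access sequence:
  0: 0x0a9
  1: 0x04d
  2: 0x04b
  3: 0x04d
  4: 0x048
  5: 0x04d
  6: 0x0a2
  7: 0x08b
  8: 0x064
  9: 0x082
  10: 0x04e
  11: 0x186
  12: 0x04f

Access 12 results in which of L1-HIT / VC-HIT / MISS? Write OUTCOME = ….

OUTCOME = VC-HIT

0: 0xa9 (blk 10, set 2) → MISS  vc=[]
1: 0x4d (blk 4, set 0) → MISS  vc=[]
2: 0x4b (blk 4, set 0) → L1-HIT  vc=[]
3: 0x4d (blk 4, set 0) → L1-HIT  vc=[]
4: 0x48 (blk 4, set 0) → L1-HIT  vc=[]
5: 0x4d (blk 4, set 0) → L1-HIT  vc=[]
6: 0xa2 (blk 10, set 2) → L1-HIT  vc=[]
7: 0x8b (blk 8, set 0) → MISS  vc=[4]
8: 0x64 (blk 6, set 2) → MISS  vc=[4, 10]
9: 0x82 (blk 8, set 0) → L1-HIT  vc=[4, 10]
10: 0x4e (blk 4, set 0) → VC-HIT  vc=[8, 10]
11: 0x186 (blk 24, set 0) → MISS  vc=[8, 10, 4]
12: 0x4f (blk 4, set 0) → VC-HIT  vc=[8, 10, 24]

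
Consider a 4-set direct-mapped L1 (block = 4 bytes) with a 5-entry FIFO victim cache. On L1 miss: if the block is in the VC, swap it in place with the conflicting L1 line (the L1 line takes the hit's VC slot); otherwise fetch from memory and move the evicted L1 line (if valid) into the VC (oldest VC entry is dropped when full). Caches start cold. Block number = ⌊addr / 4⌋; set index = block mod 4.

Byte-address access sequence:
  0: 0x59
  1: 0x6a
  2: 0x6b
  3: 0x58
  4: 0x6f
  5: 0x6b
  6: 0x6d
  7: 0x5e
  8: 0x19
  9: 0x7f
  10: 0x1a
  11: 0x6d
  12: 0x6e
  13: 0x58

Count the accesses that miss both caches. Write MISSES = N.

  [0] addr=0x59 blk=22 s=2: MISS | VC []
  [1] addr=0x6a blk=26 s=2: MISS | VC [22]
  [2] addr=0x6b blk=26 s=2: L1-HIT | VC [22]
  [3] addr=0x58 blk=22 s=2: VC-HIT | VC [26]
  [4] addr=0x6f blk=27 s=3: MISS | VC [26]
  [5] addr=0x6b blk=26 s=2: VC-HIT | VC [22]
  [6] addr=0x6d blk=27 s=3: L1-HIT | VC [22]
  [7] addr=0x5e blk=23 s=3: MISS | VC [22, 27]
  [8] addr=0x19 blk=6 s=2: MISS | VC [22, 27, 26]
  [9] addr=0x7f blk=31 s=3: MISS | VC [22, 27, 26, 23]
  [10] addr=0x1a blk=6 s=2: L1-HIT | VC [22, 27, 26, 23]
  [11] addr=0x6d blk=27 s=3: VC-HIT | VC [22, 31, 26, 23]
  [12] addr=0x6e blk=27 s=3: L1-HIT | VC [22, 31, 26, 23]
  [13] addr=0x58 blk=22 s=2: VC-HIT | VC [6, 31, 26, 23]

MISSES = 6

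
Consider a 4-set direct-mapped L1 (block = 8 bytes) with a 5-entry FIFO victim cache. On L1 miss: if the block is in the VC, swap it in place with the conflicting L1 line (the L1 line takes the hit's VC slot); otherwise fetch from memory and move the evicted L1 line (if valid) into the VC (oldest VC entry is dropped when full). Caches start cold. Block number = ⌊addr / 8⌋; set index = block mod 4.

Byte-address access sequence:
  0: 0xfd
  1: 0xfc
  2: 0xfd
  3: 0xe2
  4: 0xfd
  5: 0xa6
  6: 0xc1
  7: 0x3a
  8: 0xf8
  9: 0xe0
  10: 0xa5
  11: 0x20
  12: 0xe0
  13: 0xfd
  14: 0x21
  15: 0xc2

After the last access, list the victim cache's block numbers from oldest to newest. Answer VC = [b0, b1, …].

VC = [4, 28, 7, 20]

0: 0xfd (blk 31, set 3) → MISS  vc=[]
1: 0xfc (blk 31, set 3) → L1-HIT  vc=[]
2: 0xfd (blk 31, set 3) → L1-HIT  vc=[]
3: 0xe2 (blk 28, set 0) → MISS  vc=[]
4: 0xfd (blk 31, set 3) → L1-HIT  vc=[]
5: 0xa6 (blk 20, set 0) → MISS  vc=[28]
6: 0xc1 (blk 24, set 0) → MISS  vc=[28, 20]
7: 0x3a (blk 7, set 3) → MISS  vc=[28, 20, 31]
8: 0xf8 (blk 31, set 3) → VC-HIT  vc=[28, 20, 7]
9: 0xe0 (blk 28, set 0) → VC-HIT  vc=[24, 20, 7]
10: 0xa5 (blk 20, set 0) → VC-HIT  vc=[24, 28, 7]
11: 0x20 (blk 4, set 0) → MISS  vc=[24, 28, 7, 20]
12: 0xe0 (blk 28, set 0) → VC-HIT  vc=[24, 4, 7, 20]
13: 0xfd (blk 31, set 3) → L1-HIT  vc=[24, 4, 7, 20]
14: 0x21 (blk 4, set 0) → VC-HIT  vc=[24, 28, 7, 20]
15: 0xc2 (blk 24, set 0) → VC-HIT  vc=[4, 28, 7, 20]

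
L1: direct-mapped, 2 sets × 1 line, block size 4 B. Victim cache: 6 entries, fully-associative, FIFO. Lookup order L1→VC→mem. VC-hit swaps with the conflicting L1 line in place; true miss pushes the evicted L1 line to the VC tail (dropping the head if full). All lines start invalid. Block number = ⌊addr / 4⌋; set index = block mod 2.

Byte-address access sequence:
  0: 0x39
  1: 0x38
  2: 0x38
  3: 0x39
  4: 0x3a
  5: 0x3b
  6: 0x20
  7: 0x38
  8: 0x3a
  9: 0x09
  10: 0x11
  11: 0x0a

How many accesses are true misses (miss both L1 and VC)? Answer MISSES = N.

#0 0x39→b14/s0 MISS; vc=[]
#1 0x38→b14/s0 L1-HIT; vc=[]
#2 0x38→b14/s0 L1-HIT; vc=[]
#3 0x39→b14/s0 L1-HIT; vc=[]
#4 0x3a→b14/s0 L1-HIT; vc=[]
#5 0x3b→b14/s0 L1-HIT; vc=[]
#6 0x20→b8/s0 MISS; vc=[14]
#7 0x38→b14/s0 VC-HIT; vc=[8]
#8 0x3a→b14/s0 L1-HIT; vc=[8]
#9 0x9→b2/s0 MISS; vc=[8,14]
#10 0x11→b4/s0 MISS; vc=[8,14,2]
#11 0xa→b2/s0 VC-HIT; vc=[8,14,4]

MISSES = 4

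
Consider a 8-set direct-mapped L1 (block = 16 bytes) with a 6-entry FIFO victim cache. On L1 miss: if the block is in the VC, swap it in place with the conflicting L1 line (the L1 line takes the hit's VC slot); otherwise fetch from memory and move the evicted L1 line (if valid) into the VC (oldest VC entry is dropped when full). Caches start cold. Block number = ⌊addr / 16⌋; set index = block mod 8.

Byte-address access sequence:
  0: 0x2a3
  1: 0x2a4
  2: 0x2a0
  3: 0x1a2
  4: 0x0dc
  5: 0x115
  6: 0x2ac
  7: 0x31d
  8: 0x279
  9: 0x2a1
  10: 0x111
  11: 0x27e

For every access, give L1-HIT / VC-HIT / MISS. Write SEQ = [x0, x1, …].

SEQ = [MISS, L1-HIT, L1-HIT, MISS, MISS, MISS, VC-HIT, MISS, MISS, L1-HIT, VC-HIT, L1-HIT]

  [0] addr=0x2a3 blk=42 s=2: MISS | VC []
  [1] addr=0x2a4 blk=42 s=2: L1-HIT | VC []
  [2] addr=0x2a0 blk=42 s=2: L1-HIT | VC []
  [3] addr=0x1a2 blk=26 s=2: MISS | VC [42]
  [4] addr=0xdc blk=13 s=5: MISS | VC [42]
  [5] addr=0x115 blk=17 s=1: MISS | VC [42]
  [6] addr=0x2ac blk=42 s=2: VC-HIT | VC [26]
  [7] addr=0x31d blk=49 s=1: MISS | VC [26, 17]
  [8] addr=0x279 blk=39 s=7: MISS | VC [26, 17]
  [9] addr=0x2a1 blk=42 s=2: L1-HIT | VC [26, 17]
  [10] addr=0x111 blk=17 s=1: VC-HIT | VC [26, 49]
  [11] addr=0x27e blk=39 s=7: L1-HIT | VC [26, 49]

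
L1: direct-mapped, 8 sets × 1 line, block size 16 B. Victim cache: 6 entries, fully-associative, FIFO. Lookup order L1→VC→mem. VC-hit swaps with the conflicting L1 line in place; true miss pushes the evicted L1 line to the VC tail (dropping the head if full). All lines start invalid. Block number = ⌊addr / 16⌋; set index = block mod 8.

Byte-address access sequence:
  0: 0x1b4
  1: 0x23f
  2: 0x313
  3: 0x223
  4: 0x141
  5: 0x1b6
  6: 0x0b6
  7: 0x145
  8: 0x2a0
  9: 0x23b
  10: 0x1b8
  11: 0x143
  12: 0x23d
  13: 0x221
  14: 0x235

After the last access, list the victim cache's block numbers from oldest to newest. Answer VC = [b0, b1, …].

0: 0x1b4 (blk 27, set 3) → MISS  vc=[]
1: 0x23f (blk 35, set 3) → MISS  vc=[27]
2: 0x313 (blk 49, set 1) → MISS  vc=[27]
3: 0x223 (blk 34, set 2) → MISS  vc=[27]
4: 0x141 (blk 20, set 4) → MISS  vc=[27]
5: 0x1b6 (blk 27, set 3) → VC-HIT  vc=[35]
6: 0xb6 (blk 11, set 3) → MISS  vc=[35, 27]
7: 0x145 (blk 20, set 4) → L1-HIT  vc=[35, 27]
8: 0x2a0 (blk 42, set 2) → MISS  vc=[35, 27, 34]
9: 0x23b (blk 35, set 3) → VC-HIT  vc=[11, 27, 34]
10: 0x1b8 (blk 27, set 3) → VC-HIT  vc=[11, 35, 34]
11: 0x143 (blk 20, set 4) → L1-HIT  vc=[11, 35, 34]
12: 0x23d (blk 35, set 3) → VC-HIT  vc=[11, 27, 34]
13: 0x221 (blk 34, set 2) → VC-HIT  vc=[11, 27, 42]
14: 0x235 (blk 35, set 3) → L1-HIT  vc=[11, 27, 42]

VC = [11, 27, 42]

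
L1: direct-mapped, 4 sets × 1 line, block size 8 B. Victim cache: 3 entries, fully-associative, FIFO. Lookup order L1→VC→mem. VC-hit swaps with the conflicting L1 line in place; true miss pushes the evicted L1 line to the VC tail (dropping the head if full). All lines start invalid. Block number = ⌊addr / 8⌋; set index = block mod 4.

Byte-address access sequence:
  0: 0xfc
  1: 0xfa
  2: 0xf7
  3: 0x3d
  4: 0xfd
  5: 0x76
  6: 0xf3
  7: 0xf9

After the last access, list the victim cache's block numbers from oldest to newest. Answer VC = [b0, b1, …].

VC = [7, 14]

0: 0xfc (blk 31, set 3) → MISS  vc=[]
1: 0xfa (blk 31, set 3) → L1-HIT  vc=[]
2: 0xf7 (blk 30, set 2) → MISS  vc=[]
3: 0x3d (blk 7, set 3) → MISS  vc=[31]
4: 0xfd (blk 31, set 3) → VC-HIT  vc=[7]
5: 0x76 (blk 14, set 2) → MISS  vc=[7, 30]
6: 0xf3 (blk 30, set 2) → VC-HIT  vc=[7, 14]
7: 0xf9 (blk 31, set 3) → L1-HIT  vc=[7, 14]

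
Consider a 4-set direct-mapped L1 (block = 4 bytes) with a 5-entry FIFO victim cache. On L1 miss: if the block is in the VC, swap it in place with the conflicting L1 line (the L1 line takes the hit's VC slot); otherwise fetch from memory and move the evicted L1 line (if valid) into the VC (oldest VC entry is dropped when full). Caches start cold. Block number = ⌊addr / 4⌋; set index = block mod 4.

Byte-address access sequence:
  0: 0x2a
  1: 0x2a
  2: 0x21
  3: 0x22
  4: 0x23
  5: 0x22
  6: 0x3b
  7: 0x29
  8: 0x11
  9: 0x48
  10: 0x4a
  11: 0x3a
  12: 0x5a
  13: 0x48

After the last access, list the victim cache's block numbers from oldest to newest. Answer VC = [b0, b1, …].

VC = [22, 8, 10, 14]

  [0] addr=0x2a blk=10 s=2: MISS | VC []
  [1] addr=0x2a blk=10 s=2: L1-HIT | VC []
  [2] addr=0x21 blk=8 s=0: MISS | VC []
  [3] addr=0x22 blk=8 s=0: L1-HIT | VC []
  [4] addr=0x23 blk=8 s=0: L1-HIT | VC []
  [5] addr=0x22 blk=8 s=0: L1-HIT | VC []
  [6] addr=0x3b blk=14 s=2: MISS | VC [10]
  [7] addr=0x29 blk=10 s=2: VC-HIT | VC [14]
  [8] addr=0x11 blk=4 s=0: MISS | VC [14, 8]
  [9] addr=0x48 blk=18 s=2: MISS | VC [14, 8, 10]
  [10] addr=0x4a blk=18 s=2: L1-HIT | VC [14, 8, 10]
  [11] addr=0x3a blk=14 s=2: VC-HIT | VC [18, 8, 10]
  [12] addr=0x5a blk=22 s=2: MISS | VC [18, 8, 10, 14]
  [13] addr=0x48 blk=18 s=2: VC-HIT | VC [22, 8, 10, 14]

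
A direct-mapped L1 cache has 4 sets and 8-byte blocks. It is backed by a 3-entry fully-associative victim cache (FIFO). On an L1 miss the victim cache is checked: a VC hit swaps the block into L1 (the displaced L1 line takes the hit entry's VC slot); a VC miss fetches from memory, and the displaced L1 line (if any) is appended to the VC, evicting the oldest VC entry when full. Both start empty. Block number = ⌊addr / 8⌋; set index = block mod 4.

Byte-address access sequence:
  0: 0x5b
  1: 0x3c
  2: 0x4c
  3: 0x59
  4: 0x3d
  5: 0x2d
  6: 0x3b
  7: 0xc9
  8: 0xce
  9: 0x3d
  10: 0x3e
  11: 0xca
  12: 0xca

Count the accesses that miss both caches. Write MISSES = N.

MISSES = 5

0: 0x5b (blk 11, set 3) → MISS  vc=[]
1: 0x3c (blk 7, set 3) → MISS  vc=[11]
2: 0x4c (blk 9, set 1) → MISS  vc=[11]
3: 0x59 (blk 11, set 3) → VC-HIT  vc=[7]
4: 0x3d (blk 7, set 3) → VC-HIT  vc=[11]
5: 0x2d (blk 5, set 1) → MISS  vc=[11, 9]
6: 0x3b (blk 7, set 3) → L1-HIT  vc=[11, 9]
7: 0xc9 (blk 25, set 1) → MISS  vc=[11, 9, 5]
8: 0xce (blk 25, set 1) → L1-HIT  vc=[11, 9, 5]
9: 0x3d (blk 7, set 3) → L1-HIT  vc=[11, 9, 5]
10: 0x3e (blk 7, set 3) → L1-HIT  vc=[11, 9, 5]
11: 0xca (blk 25, set 1) → L1-HIT  vc=[11, 9, 5]
12: 0xca (blk 25, set 1) → L1-HIT  vc=[11, 9, 5]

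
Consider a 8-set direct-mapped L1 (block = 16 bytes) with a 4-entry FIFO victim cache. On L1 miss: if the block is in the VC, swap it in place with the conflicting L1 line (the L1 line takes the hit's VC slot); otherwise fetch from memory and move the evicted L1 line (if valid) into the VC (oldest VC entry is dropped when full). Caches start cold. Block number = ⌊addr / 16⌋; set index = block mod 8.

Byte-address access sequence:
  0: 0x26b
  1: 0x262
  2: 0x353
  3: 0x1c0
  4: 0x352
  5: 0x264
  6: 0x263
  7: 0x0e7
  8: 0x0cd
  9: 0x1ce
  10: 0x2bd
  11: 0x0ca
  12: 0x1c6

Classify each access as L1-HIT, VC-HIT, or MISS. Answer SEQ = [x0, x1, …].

SEQ = [MISS, L1-HIT, MISS, MISS, L1-HIT, L1-HIT, L1-HIT, MISS, MISS, VC-HIT, MISS, VC-HIT, VC-HIT]

0: 0x26b (blk 38, set 6) → MISS  vc=[]
1: 0x262 (blk 38, set 6) → L1-HIT  vc=[]
2: 0x353 (blk 53, set 5) → MISS  vc=[]
3: 0x1c0 (blk 28, set 4) → MISS  vc=[]
4: 0x352 (blk 53, set 5) → L1-HIT  vc=[]
5: 0x264 (blk 38, set 6) → L1-HIT  vc=[]
6: 0x263 (blk 38, set 6) → L1-HIT  vc=[]
7: 0xe7 (blk 14, set 6) → MISS  vc=[38]
8: 0xcd (blk 12, set 4) → MISS  vc=[38, 28]
9: 0x1ce (blk 28, set 4) → VC-HIT  vc=[38, 12]
10: 0x2bd (blk 43, set 3) → MISS  vc=[38, 12]
11: 0xca (blk 12, set 4) → VC-HIT  vc=[38, 28]
12: 0x1c6 (blk 28, set 4) → VC-HIT  vc=[38, 12]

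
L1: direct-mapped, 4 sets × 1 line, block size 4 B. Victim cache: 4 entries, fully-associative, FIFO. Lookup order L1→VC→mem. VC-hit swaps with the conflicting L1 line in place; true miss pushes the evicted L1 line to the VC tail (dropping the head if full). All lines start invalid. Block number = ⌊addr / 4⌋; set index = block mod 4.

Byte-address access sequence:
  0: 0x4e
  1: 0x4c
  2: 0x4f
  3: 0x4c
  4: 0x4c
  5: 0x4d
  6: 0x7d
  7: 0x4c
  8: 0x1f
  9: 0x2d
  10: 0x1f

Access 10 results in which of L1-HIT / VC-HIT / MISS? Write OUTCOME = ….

  [0] addr=0x4e blk=19 s=3: MISS | VC []
  [1] addr=0x4c blk=19 s=3: L1-HIT | VC []
  [2] addr=0x4f blk=19 s=3: L1-HIT | VC []
  [3] addr=0x4c blk=19 s=3: L1-HIT | VC []
  [4] addr=0x4c blk=19 s=3: L1-HIT | VC []
  [5] addr=0x4d blk=19 s=3: L1-HIT | VC []
  [6] addr=0x7d blk=31 s=3: MISS | VC [19]
  [7] addr=0x4c blk=19 s=3: VC-HIT | VC [31]
  [8] addr=0x1f blk=7 s=3: MISS | VC [31, 19]
  [9] addr=0x2d blk=11 s=3: MISS | VC [31, 19, 7]
  [10] addr=0x1f blk=7 s=3: VC-HIT | VC [31, 19, 11]

OUTCOME = VC-HIT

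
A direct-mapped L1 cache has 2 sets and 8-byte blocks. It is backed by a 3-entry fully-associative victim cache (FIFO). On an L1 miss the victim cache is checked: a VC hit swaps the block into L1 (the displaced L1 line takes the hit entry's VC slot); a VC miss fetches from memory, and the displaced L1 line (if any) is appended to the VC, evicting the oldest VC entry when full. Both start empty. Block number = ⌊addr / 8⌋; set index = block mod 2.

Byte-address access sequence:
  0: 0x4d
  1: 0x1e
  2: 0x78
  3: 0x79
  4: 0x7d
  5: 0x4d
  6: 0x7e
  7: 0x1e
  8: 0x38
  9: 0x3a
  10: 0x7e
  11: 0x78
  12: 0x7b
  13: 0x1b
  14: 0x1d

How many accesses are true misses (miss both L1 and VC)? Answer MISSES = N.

MISSES = 4

#0 0x4d→b9/s1 MISS; vc=[]
#1 0x1e→b3/s1 MISS; vc=[9]
#2 0x78→b15/s1 MISS; vc=[9,3]
#3 0x79→b15/s1 L1-HIT; vc=[9,3]
#4 0x7d→b15/s1 L1-HIT; vc=[9,3]
#5 0x4d→b9/s1 VC-HIT; vc=[15,3]
#6 0x7e→b15/s1 VC-HIT; vc=[9,3]
#7 0x1e→b3/s1 VC-HIT; vc=[9,15]
#8 0x38→b7/s1 MISS; vc=[9,15,3]
#9 0x3a→b7/s1 L1-HIT; vc=[9,15,3]
#10 0x7e→b15/s1 VC-HIT; vc=[9,7,3]
#11 0x78→b15/s1 L1-HIT; vc=[9,7,3]
#12 0x7b→b15/s1 L1-HIT; vc=[9,7,3]
#13 0x1b→b3/s1 VC-HIT; vc=[9,7,15]
#14 0x1d→b3/s1 L1-HIT; vc=[9,7,15]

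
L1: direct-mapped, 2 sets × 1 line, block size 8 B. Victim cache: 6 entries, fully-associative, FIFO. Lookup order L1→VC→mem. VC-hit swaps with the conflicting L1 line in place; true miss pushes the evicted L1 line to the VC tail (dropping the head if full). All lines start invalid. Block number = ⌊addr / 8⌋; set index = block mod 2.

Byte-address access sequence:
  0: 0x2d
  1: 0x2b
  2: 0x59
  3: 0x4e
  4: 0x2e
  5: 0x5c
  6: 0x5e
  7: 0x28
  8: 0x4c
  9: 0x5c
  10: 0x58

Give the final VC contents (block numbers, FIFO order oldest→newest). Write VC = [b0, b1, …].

  [0] addr=0x2d blk=5 s=1: MISS | VC []
  [1] addr=0x2b blk=5 s=1: L1-HIT | VC []
  [2] addr=0x59 blk=11 s=1: MISS | VC [5]
  [3] addr=0x4e blk=9 s=1: MISS | VC [5, 11]
  [4] addr=0x2e blk=5 s=1: VC-HIT | VC [9, 11]
  [5] addr=0x5c blk=11 s=1: VC-HIT | VC [9, 5]
  [6] addr=0x5e blk=11 s=1: L1-HIT | VC [9, 5]
  [7] addr=0x28 blk=5 s=1: VC-HIT | VC [9, 11]
  [8] addr=0x4c blk=9 s=1: VC-HIT | VC [5, 11]
  [9] addr=0x5c blk=11 s=1: VC-HIT | VC [5, 9]
  [10] addr=0x58 blk=11 s=1: L1-HIT | VC [5, 9]

VC = [5, 9]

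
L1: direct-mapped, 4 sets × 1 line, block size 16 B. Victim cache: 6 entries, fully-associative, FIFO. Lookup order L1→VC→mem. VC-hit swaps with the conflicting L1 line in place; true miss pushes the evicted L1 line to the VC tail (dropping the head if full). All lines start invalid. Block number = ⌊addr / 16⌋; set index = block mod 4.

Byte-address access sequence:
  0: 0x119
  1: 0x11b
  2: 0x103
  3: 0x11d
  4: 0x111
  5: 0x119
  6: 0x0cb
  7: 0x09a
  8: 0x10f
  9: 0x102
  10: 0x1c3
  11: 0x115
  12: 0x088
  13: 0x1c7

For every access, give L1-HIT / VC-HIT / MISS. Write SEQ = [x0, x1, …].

SEQ = [MISS, L1-HIT, MISS, L1-HIT, L1-HIT, L1-HIT, MISS, MISS, VC-HIT, L1-HIT, MISS, VC-HIT, MISS, VC-HIT]

0: 0x119 (blk 17, set 1) → MISS  vc=[]
1: 0x11b (blk 17, set 1) → L1-HIT  vc=[]
2: 0x103 (blk 16, set 0) → MISS  vc=[]
3: 0x11d (blk 17, set 1) → L1-HIT  vc=[]
4: 0x111 (blk 17, set 1) → L1-HIT  vc=[]
5: 0x119 (blk 17, set 1) → L1-HIT  vc=[]
6: 0xcb (blk 12, set 0) → MISS  vc=[16]
7: 0x9a (blk 9, set 1) → MISS  vc=[16, 17]
8: 0x10f (blk 16, set 0) → VC-HIT  vc=[12, 17]
9: 0x102 (blk 16, set 0) → L1-HIT  vc=[12, 17]
10: 0x1c3 (blk 28, set 0) → MISS  vc=[12, 17, 16]
11: 0x115 (blk 17, set 1) → VC-HIT  vc=[12, 9, 16]
12: 0x88 (blk 8, set 0) → MISS  vc=[12, 9, 16, 28]
13: 0x1c7 (blk 28, set 0) → VC-HIT  vc=[12, 9, 16, 8]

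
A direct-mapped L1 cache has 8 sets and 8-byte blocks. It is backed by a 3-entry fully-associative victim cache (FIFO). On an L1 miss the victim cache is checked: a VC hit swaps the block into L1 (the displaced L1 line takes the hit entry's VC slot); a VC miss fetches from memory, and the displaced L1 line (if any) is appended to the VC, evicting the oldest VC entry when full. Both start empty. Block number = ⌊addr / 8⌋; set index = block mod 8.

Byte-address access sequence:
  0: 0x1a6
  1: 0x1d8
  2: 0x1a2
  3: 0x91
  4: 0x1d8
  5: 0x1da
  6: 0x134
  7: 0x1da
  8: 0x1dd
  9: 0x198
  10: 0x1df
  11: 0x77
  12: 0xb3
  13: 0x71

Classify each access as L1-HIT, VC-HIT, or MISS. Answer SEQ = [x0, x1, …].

#0 0x1a6→b52/s4 MISS; vc=[]
#1 0x1d8→b59/s3 MISS; vc=[]
#2 0x1a2→b52/s4 L1-HIT; vc=[]
#3 0x91→b18/s2 MISS; vc=[]
#4 0x1d8→b59/s3 L1-HIT; vc=[]
#5 0x1da→b59/s3 L1-HIT; vc=[]
#6 0x134→b38/s6 MISS; vc=[]
#7 0x1da→b59/s3 L1-HIT; vc=[]
#8 0x1dd→b59/s3 L1-HIT; vc=[]
#9 0x198→b51/s3 MISS; vc=[59]
#10 0x1df→b59/s3 VC-HIT; vc=[51]
#11 0x77→b14/s6 MISS; vc=[51,38]
#12 0xb3→b22/s6 MISS; vc=[51,38,14]
#13 0x71→b14/s6 VC-HIT; vc=[51,38,22]

SEQ = [MISS, MISS, L1-HIT, MISS, L1-HIT, L1-HIT, MISS, L1-HIT, L1-HIT, MISS, VC-HIT, MISS, MISS, VC-HIT]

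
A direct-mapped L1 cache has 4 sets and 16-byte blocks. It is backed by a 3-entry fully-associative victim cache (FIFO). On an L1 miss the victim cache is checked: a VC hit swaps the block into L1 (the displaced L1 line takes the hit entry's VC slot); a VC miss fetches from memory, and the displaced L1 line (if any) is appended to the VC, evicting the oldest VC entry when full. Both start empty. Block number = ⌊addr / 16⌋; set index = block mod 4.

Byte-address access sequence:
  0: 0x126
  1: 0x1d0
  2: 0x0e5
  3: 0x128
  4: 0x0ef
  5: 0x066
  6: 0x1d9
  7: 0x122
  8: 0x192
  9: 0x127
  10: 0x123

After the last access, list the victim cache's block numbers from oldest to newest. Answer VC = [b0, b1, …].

VC = [6, 14, 29]

0: 0x126 (blk 18, set 2) → MISS  vc=[]
1: 0x1d0 (blk 29, set 1) → MISS  vc=[]
2: 0xe5 (blk 14, set 2) → MISS  vc=[18]
3: 0x128 (blk 18, set 2) → VC-HIT  vc=[14]
4: 0xef (blk 14, set 2) → VC-HIT  vc=[18]
5: 0x66 (blk 6, set 2) → MISS  vc=[18, 14]
6: 0x1d9 (blk 29, set 1) → L1-HIT  vc=[18, 14]
7: 0x122 (blk 18, set 2) → VC-HIT  vc=[6, 14]
8: 0x192 (blk 25, set 1) → MISS  vc=[6, 14, 29]
9: 0x127 (blk 18, set 2) → L1-HIT  vc=[6, 14, 29]
10: 0x123 (blk 18, set 2) → L1-HIT  vc=[6, 14, 29]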